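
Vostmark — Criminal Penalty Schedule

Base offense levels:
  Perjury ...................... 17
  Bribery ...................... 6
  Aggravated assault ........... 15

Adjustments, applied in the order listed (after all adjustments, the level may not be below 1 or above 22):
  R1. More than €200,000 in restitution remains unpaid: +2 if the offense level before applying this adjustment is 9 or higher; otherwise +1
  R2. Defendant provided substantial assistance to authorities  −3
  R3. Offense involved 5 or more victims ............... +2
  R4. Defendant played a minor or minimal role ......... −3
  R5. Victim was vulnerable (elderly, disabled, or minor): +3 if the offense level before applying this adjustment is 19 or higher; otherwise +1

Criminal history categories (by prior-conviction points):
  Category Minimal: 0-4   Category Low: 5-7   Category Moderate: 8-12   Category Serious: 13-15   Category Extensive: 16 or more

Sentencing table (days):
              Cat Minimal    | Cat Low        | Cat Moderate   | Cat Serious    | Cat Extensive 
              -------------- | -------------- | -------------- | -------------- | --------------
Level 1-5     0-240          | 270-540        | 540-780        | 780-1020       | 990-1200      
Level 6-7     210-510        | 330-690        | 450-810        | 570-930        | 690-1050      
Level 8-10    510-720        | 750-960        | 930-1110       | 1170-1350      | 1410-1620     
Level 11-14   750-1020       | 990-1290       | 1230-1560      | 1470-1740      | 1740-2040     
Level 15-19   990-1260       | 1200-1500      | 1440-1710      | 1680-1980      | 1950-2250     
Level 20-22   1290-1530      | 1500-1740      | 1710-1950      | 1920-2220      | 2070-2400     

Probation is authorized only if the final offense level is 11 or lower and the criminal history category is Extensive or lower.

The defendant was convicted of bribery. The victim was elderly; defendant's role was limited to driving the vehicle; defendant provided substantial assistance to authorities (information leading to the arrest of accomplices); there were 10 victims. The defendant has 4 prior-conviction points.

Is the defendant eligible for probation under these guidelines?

Base offense level for bribery: 6.
R2 applies: 6 − 3 = 3.
R3 applies: 3 + 2 = 5.
R4 applies: 5 − 3 = 2.
R5 applies (level before this adjustment is 2 < 19, so +1): 2 + 1 = 3.
Final offense level: 3.
Criminal history: 4 prior points → Category Minimal (0-4).
Level 3 falls in the 1-5 band.
Grid: Level 1-5 × Category Minimal = 0-240 days.
Probation check: level 3 ≤ 11 and category Minimal ≤ Extensive → eligible.

Yes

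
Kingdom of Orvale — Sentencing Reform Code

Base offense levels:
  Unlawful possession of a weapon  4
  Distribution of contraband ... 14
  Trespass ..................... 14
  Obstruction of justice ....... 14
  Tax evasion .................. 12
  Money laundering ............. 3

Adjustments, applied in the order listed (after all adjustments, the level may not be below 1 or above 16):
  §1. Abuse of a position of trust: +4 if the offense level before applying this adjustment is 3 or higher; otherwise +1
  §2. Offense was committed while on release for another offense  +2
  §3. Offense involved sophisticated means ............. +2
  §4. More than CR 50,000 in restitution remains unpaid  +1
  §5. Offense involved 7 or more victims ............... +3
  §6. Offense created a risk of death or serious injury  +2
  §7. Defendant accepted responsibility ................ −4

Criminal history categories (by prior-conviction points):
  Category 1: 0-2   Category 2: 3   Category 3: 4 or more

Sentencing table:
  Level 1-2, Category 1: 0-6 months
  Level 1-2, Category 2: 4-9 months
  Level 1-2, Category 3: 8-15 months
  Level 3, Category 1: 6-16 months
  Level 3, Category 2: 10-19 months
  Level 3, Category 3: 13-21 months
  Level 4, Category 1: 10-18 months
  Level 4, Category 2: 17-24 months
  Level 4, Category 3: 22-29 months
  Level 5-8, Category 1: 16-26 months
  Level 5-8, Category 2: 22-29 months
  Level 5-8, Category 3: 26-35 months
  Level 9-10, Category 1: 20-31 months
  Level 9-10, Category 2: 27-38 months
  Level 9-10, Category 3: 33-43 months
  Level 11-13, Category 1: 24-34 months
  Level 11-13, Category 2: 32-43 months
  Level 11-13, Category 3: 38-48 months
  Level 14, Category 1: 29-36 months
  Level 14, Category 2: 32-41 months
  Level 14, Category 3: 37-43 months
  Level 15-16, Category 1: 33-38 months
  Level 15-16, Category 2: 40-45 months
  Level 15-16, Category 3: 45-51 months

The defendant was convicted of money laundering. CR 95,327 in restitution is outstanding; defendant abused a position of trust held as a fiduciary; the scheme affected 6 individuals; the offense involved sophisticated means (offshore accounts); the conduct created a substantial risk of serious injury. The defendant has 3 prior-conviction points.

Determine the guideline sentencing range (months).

32-43 months

Base offense level for money laundering: 3.
§1 applies (level before this adjustment is 3 ≥ 3, so +4): 3 + 4 = 7.
§2 does not apply.
§3 applies: 7 + 2 = 9.
§4 applies: 9 + 1 = 10.
§5 does not apply.
§6 applies: 10 + 2 = 12.
Final offense level: 12.
Criminal history: 3 prior points → Category 2 (3).
Level 12 falls in the 11-13 band.
Grid: Level 11-13 × Category 2 = 32-43 months.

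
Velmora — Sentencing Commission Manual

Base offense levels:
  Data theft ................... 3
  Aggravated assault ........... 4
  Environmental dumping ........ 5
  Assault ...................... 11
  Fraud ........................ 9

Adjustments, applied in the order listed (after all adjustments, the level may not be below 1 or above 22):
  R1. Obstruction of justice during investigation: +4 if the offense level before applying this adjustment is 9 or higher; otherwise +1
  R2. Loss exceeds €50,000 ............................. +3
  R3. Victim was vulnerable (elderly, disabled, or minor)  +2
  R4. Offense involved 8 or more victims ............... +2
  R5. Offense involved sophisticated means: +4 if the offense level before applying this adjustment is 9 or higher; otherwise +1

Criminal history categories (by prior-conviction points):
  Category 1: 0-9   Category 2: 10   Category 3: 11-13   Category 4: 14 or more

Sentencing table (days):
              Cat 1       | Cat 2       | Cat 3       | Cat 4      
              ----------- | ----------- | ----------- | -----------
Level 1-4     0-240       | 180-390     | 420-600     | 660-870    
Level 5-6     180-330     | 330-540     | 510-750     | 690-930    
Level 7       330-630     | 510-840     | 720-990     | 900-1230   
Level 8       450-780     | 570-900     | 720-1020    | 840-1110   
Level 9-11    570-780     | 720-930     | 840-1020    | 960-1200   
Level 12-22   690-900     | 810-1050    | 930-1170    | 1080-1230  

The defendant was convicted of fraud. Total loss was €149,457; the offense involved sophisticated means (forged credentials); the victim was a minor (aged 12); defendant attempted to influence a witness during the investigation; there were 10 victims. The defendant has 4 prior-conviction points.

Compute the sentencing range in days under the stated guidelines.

Base offense level for fraud: 9.
R1 applies (level before this adjustment is 9 ≥ 9, so +4): 9 + 4 = 13.
R2 applies: 13 + 3 = 16.
R3 applies: 16 + 2 = 18.
R4 applies: 18 + 2 = 20.
R5 applies (level before this adjustment is 20 ≥ 9, so +4): 20 + 4 = 24.
Level 24 exceeds the maximum of 22; capped at 22.
Final offense level: 22.
Criminal history: 4 prior points → Category 1 (0-9).
Level 22 falls in the 12-22 band.
Grid: Level 12-22 × Category 1 = 690-900 days.

690-900 days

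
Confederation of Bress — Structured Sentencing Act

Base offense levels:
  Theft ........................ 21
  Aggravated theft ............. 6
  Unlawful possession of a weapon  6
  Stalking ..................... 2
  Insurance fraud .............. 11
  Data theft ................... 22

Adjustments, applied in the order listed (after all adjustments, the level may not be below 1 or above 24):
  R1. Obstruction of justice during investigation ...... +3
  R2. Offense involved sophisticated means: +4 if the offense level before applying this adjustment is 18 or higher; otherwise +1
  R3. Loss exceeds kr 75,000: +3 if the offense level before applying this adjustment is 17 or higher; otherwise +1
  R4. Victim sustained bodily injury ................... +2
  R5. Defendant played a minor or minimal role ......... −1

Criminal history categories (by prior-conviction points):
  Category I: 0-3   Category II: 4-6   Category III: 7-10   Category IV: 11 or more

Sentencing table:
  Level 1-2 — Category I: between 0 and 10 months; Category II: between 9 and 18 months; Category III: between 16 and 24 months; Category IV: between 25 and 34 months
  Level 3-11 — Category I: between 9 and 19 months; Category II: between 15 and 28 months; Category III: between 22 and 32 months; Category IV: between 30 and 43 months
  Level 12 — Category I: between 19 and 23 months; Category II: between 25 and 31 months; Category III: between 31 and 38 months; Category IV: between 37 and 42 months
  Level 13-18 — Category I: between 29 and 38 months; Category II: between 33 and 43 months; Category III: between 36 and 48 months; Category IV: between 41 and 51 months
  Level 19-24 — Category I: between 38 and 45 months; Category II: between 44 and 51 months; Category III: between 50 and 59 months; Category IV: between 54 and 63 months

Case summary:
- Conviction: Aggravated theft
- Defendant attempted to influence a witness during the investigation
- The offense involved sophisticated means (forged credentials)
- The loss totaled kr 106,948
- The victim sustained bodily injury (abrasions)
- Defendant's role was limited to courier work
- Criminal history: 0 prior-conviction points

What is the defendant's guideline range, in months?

19-23 months

Base offense level for aggravated theft: 6.
R1 applies: 6 + 3 = 9.
R2 applies (level before this adjustment is 9 < 18, so +1): 9 + 1 = 10.
R3 applies (level before this adjustment is 10 < 17, so +1): 10 + 1 = 11.
R4 applies: 11 + 2 = 13.
R5 applies: 13 − 1 = 12.
Final offense level: 12.
Criminal history: 0 prior points → Category I (0-3).
Level 12 falls in the 12 band.
Grid: Level 12 × Category I = 19-23 months.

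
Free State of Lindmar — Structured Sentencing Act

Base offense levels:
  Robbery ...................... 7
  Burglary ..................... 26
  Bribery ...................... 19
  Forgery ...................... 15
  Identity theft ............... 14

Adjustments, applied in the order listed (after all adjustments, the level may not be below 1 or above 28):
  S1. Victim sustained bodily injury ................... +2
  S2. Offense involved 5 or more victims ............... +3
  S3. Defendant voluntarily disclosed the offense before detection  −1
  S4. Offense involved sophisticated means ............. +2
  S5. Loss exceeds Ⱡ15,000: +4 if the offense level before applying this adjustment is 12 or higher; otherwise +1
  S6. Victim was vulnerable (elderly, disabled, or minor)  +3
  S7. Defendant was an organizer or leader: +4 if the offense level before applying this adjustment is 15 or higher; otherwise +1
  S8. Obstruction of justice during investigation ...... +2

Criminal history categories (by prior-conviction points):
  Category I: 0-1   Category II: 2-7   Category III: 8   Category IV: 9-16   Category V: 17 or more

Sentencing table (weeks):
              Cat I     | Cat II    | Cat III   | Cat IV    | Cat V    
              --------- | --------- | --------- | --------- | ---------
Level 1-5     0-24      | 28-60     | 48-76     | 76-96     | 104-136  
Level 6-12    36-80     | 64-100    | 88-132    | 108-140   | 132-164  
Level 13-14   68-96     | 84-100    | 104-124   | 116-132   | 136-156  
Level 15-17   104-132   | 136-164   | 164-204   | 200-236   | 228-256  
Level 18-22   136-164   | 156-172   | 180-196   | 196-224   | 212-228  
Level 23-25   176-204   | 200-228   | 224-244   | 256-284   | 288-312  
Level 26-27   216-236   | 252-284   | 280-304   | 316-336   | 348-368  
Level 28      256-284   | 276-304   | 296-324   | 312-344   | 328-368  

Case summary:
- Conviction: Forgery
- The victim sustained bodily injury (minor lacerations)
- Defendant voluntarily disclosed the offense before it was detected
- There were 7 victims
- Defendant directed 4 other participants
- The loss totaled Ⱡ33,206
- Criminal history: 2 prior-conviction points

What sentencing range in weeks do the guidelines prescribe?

252-284 weeks

Base offense level for forgery: 15.
S1 applies: 15 + 2 = 17.
S2 applies: 17 + 3 = 20.
S3 applies: 20 − 1 = 19.
S4 does not apply.
S5 applies (level before this adjustment is 19 ≥ 12, so +4): 19 + 4 = 23.
S6 does not apply.
S7 applies (level before this adjustment is 23 ≥ 15, so +4): 23 + 4 = 27.
S8 does not apply.
Final offense level: 27.
Criminal history: 2 prior points → Category II (2-7).
Level 27 falls in the 26-27 band.
Grid: Level 26-27 × Category II = 252-284 weeks.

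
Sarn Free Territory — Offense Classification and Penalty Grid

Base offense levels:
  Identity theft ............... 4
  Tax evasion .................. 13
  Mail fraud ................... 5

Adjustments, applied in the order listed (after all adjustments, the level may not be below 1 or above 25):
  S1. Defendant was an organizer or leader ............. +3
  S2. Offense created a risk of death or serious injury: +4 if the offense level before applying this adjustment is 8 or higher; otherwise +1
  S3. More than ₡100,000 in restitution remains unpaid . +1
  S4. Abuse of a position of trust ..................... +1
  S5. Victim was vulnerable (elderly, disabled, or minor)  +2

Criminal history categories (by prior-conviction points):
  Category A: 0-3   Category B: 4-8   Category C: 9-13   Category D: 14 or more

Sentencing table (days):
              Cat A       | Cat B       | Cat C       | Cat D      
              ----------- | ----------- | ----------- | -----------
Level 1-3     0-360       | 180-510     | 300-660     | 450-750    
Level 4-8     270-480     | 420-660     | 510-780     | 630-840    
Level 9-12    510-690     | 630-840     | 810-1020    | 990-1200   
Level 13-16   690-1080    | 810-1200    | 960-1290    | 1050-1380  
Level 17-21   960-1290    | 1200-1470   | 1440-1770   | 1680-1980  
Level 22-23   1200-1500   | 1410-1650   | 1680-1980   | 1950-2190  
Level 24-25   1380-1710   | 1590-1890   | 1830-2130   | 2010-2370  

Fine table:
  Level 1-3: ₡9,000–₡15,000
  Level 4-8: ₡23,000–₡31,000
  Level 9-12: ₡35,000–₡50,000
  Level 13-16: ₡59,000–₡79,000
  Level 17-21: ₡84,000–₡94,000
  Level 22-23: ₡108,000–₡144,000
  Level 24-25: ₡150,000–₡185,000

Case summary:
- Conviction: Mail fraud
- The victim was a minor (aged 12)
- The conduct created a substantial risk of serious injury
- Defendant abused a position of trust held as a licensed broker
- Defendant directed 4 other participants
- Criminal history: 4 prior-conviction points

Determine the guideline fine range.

₡59,000–₡79,000

Base offense level for mail fraud: 5.
S1 applies: 5 + 3 = 8.
S2 applies (level before this adjustment is 8 ≥ 8, so +4): 8 + 4 = 12.
S4 applies: 12 + 1 = 13.
S5 applies: 13 + 2 = 15.
Final offense level: 15.
Level 15 falls in the 13-16 band.
Fine table: Level 13-16 → ₡59,000–₡79,000.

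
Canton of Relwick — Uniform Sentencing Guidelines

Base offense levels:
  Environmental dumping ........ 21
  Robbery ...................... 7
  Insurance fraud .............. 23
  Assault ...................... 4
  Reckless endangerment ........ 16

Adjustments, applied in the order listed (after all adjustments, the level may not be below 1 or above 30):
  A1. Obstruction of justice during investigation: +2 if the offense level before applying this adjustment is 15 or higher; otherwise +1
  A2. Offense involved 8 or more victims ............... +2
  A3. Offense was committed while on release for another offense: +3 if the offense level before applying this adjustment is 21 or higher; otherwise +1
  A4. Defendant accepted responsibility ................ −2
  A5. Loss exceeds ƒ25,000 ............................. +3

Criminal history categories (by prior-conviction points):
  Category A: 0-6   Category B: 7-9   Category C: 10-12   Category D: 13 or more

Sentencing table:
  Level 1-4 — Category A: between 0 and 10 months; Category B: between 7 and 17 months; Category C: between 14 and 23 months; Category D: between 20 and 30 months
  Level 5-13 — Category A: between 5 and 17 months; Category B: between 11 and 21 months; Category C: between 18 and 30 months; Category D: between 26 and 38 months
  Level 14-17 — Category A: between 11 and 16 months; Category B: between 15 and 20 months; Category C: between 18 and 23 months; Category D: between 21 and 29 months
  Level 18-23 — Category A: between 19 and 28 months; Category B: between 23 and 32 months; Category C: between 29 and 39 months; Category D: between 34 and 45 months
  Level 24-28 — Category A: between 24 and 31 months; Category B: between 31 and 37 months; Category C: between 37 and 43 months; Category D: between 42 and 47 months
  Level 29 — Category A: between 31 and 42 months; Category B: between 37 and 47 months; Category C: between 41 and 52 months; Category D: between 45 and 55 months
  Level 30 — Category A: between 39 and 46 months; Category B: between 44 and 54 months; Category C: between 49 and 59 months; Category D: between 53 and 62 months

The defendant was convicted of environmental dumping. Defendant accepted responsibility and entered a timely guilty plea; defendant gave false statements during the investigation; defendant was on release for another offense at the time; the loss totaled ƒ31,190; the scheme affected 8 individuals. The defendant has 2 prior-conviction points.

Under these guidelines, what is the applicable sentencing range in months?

Base offense level for environmental dumping: 21.
A1 applies (level before this adjustment is 21 ≥ 15, so +2): 21 + 2 = 23.
A2 applies: 23 + 2 = 25.
A3 applies (level before this adjustment is 25 ≥ 21, so +3): 25 + 3 = 28.
A4 applies: 28 − 2 = 26.
A5 applies: 26 + 3 = 29.
Final offense level: 29.
Criminal history: 2 prior points → Category A (0-6).
Level 29 falls in the 29 band.
Grid: Level 29 × Category A = 31-42 months.

31-42 months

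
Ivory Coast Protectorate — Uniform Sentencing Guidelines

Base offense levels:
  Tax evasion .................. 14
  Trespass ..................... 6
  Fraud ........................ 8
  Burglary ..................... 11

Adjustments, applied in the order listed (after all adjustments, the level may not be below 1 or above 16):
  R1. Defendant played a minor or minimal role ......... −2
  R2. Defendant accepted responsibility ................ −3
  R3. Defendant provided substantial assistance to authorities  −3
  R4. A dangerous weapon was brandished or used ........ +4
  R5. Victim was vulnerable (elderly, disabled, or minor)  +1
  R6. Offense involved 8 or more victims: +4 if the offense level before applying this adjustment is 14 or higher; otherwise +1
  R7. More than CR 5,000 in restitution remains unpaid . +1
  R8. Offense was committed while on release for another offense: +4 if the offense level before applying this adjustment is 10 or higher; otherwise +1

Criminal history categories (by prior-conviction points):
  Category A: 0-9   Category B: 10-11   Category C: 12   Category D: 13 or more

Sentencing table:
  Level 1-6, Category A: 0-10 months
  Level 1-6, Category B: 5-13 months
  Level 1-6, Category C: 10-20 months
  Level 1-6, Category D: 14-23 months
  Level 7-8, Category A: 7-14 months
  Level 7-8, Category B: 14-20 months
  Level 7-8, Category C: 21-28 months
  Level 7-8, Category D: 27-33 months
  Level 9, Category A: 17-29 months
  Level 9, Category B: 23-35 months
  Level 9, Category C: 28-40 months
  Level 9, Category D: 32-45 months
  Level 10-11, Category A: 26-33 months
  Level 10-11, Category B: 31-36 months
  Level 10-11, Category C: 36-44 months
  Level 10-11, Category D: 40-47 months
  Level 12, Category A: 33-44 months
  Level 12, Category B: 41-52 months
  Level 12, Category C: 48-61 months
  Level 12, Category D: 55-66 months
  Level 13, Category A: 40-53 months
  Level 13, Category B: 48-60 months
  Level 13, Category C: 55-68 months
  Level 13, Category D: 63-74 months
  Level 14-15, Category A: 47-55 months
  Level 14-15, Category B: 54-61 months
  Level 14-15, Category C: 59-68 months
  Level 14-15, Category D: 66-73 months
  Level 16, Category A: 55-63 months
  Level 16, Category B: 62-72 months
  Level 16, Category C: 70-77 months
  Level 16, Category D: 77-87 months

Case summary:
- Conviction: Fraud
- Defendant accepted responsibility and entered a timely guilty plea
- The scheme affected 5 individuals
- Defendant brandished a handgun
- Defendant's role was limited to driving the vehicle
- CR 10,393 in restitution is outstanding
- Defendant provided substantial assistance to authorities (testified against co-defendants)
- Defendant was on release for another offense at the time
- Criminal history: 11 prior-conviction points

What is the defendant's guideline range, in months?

5-13 months

Base offense level for fraud: 8.
R1 applies: 8 − 2 = 6.
R2 applies: 6 − 3 = 3.
R3 applies: 3 − 3 = 0.
R4 applies: 0 + 4 = 4.
R5 does not apply.
R7 applies: 4 + 1 = 5.
R8 applies (level before this adjustment is 5 < 10, so +1): 5 + 1 = 6.
Final offense level: 6.
Criminal history: 11 prior points → Category B (10-11).
Level 6 falls in the 1-6 band.
Grid: Level 1-6 × Category B = 5-13 months.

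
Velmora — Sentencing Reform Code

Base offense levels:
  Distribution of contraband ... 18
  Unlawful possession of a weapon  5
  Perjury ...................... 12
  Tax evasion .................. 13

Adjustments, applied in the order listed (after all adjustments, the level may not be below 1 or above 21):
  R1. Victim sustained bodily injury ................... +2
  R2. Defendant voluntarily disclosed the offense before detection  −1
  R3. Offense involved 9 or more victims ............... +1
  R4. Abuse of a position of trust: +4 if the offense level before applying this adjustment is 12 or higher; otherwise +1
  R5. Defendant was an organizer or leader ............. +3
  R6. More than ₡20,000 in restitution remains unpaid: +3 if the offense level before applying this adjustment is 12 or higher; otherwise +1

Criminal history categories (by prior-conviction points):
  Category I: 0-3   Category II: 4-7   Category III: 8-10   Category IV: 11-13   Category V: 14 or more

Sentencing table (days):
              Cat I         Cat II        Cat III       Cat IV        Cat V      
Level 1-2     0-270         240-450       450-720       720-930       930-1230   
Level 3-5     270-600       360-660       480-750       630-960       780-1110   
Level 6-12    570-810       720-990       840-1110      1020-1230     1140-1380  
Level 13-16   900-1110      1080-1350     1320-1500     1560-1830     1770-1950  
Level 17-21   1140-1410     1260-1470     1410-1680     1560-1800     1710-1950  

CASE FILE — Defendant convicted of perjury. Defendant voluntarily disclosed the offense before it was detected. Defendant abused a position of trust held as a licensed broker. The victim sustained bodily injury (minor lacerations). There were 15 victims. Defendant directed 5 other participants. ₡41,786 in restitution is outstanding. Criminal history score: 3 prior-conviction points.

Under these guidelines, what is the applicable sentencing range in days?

1140-1410 days

Base offense level for perjury: 12.
R1 applies: 12 + 2 = 14.
R2 applies: 14 − 1 = 13.
R3 applies: 13 + 1 = 14.
R4 applies (level before this adjustment is 14 ≥ 12, so +4): 14 + 4 = 18.
R5 applies: 18 + 3 = 21.
R6 applies (level before this adjustment is 21 ≥ 12, so +3): 21 + 3 = 24.
Level 24 exceeds the maximum of 21; capped at 21.
Final offense level: 21.
Criminal history: 3 prior points → Category I (0-3).
Level 21 falls in the 17-21 band.
Grid: Level 17-21 × Category I = 1140-1410 days.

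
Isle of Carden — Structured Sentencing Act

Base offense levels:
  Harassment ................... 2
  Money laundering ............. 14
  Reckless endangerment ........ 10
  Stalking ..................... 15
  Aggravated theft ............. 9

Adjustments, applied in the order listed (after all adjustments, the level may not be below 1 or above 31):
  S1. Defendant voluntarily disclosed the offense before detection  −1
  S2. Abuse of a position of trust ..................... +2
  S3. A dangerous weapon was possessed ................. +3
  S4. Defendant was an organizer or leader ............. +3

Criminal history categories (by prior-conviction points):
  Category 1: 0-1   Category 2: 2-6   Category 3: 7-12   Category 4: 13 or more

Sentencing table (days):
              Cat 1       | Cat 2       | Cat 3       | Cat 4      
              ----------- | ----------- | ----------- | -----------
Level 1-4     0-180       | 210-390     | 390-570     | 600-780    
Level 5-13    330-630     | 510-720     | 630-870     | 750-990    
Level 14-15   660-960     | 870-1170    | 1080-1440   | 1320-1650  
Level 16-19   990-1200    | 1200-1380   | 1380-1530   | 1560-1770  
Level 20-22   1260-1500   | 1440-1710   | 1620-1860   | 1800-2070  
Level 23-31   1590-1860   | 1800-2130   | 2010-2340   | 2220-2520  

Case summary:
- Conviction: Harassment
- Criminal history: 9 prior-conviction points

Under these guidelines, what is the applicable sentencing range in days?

Base offense level for harassment: 2.
Final offense level: 2.
Criminal history: 9 prior points → Category 3 (7-12).
Level 2 falls in the 1-4 band.
Grid: Level 1-4 × Category 3 = 390-570 days.

390-570 days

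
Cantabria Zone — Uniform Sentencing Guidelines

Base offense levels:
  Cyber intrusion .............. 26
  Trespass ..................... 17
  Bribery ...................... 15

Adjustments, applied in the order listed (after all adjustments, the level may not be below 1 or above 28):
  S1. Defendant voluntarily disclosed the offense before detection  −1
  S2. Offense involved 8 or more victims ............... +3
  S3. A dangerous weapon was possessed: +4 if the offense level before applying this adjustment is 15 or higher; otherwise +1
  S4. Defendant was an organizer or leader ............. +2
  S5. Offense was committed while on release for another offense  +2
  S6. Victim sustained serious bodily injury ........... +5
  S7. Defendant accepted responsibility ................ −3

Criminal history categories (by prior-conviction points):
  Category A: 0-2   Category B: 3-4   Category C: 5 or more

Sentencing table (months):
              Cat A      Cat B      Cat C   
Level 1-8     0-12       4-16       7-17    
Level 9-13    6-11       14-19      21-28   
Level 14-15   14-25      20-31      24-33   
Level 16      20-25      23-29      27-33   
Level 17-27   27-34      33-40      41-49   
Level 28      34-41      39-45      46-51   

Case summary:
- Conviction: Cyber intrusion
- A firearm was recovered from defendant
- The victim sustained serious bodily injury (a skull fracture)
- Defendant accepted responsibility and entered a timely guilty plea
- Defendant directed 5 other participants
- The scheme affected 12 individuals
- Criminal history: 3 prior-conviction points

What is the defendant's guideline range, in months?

Base offense level for cyber intrusion: 26.
S1 does not apply.
S2 applies: 26 + 3 = 29.
S3 applies (level before this adjustment is 29 ≥ 15, so +4): 29 + 4 = 33.
S4 applies: 33 + 2 = 35.
S6 applies: 35 + 5 = 40.
S7 applies: 40 − 3 = 37.
Level 37 exceeds the maximum of 28; capped at 28.
Final offense level: 28.
Criminal history: 3 prior points → Category B (3-4).
Level 28 falls in the 28 band.
Grid: Level 28 × Category B = 39-45 months.

39-45 months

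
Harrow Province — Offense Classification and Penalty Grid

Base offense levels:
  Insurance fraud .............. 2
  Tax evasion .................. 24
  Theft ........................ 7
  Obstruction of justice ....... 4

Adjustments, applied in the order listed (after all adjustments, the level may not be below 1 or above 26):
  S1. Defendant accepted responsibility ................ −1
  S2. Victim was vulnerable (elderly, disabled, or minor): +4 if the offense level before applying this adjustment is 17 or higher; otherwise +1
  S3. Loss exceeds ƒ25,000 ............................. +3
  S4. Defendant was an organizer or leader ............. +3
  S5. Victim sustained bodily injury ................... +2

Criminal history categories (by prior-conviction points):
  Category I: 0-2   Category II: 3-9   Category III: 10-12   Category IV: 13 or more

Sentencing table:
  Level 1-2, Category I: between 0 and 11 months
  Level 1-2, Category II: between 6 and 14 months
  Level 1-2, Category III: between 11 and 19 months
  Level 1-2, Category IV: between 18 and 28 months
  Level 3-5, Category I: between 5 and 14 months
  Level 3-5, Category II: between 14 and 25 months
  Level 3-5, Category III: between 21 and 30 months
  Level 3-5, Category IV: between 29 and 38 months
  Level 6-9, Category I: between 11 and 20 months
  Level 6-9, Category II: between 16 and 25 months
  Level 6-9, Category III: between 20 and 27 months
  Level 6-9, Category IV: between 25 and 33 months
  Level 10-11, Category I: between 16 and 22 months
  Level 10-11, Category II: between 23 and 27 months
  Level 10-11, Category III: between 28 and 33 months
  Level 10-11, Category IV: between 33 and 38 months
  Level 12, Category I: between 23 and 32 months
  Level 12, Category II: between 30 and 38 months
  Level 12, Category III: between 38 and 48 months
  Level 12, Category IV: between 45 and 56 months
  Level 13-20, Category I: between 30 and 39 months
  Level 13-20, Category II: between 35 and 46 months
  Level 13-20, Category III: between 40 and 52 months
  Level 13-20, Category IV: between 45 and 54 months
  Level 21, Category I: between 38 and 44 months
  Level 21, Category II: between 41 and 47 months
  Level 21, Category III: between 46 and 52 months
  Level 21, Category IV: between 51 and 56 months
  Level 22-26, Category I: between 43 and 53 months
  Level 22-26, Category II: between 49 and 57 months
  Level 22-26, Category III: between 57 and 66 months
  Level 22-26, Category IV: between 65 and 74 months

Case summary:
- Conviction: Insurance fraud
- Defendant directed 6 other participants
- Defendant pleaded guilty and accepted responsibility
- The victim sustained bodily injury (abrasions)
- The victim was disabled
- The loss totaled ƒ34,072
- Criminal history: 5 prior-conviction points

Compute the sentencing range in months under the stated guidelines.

23-27 months

Base offense level for insurance fraud: 2.
S1 applies: 2 − 1 = 1.
S2 applies (level before this adjustment is 1 < 17, so +1): 1 + 1 = 2.
S3 applies: 2 + 3 = 5.
S4 applies: 5 + 3 = 8.
S5 applies: 8 + 2 = 10.
Final offense level: 10.
Criminal history: 5 prior points → Category II (3-9).
Level 10 falls in the 10-11 band.
Grid: Level 10-11 × Category II = 23-27 months.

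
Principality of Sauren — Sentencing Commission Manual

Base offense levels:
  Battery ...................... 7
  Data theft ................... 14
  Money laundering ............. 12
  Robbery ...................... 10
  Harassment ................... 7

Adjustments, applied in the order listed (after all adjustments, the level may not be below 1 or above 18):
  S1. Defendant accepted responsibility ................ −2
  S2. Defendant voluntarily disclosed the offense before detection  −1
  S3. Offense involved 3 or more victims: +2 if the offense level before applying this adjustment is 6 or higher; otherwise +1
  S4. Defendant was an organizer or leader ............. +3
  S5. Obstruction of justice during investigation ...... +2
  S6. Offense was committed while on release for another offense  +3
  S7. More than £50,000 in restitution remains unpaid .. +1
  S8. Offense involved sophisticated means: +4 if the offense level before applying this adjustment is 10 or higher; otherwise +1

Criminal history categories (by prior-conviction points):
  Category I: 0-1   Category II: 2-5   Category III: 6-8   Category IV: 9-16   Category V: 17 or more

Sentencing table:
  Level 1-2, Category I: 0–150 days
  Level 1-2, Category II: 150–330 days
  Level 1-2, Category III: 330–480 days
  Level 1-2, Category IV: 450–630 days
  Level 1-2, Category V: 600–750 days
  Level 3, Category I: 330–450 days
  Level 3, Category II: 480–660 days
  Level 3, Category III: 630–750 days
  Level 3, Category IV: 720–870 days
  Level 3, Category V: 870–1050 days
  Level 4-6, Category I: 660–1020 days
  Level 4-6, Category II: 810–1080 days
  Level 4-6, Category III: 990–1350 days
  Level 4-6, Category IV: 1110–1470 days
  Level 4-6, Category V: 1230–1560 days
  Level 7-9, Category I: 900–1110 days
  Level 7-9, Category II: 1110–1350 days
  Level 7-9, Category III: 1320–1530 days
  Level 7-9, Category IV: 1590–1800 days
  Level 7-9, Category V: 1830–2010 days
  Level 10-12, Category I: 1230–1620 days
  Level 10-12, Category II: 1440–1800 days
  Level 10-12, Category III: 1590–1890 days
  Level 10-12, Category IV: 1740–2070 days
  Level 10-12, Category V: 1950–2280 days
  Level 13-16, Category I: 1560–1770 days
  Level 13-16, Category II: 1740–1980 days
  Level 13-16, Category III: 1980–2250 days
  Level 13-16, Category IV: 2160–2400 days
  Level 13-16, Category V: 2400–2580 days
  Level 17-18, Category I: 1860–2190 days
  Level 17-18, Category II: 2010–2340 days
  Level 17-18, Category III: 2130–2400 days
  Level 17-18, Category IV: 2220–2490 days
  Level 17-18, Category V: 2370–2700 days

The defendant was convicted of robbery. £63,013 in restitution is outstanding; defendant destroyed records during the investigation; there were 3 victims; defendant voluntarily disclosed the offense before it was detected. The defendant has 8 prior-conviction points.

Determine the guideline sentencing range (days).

1980-2250 days

Base offense level for robbery: 10.
S2 applies: 10 − 1 = 9.
S3 applies (level before this adjustment is 9 ≥ 6, so +2): 9 + 2 = 11.
S4 does not apply.
S5 applies: 11 + 2 = 13.
S6 does not apply.
S7 applies: 13 + 1 = 14.
S8 does not apply.
Final offense level: 14.
Criminal history: 8 prior points → Category III (6-8).
Level 14 falls in the 13-16 band.
Grid: Level 13-16 × Category III = 1980-2250 days.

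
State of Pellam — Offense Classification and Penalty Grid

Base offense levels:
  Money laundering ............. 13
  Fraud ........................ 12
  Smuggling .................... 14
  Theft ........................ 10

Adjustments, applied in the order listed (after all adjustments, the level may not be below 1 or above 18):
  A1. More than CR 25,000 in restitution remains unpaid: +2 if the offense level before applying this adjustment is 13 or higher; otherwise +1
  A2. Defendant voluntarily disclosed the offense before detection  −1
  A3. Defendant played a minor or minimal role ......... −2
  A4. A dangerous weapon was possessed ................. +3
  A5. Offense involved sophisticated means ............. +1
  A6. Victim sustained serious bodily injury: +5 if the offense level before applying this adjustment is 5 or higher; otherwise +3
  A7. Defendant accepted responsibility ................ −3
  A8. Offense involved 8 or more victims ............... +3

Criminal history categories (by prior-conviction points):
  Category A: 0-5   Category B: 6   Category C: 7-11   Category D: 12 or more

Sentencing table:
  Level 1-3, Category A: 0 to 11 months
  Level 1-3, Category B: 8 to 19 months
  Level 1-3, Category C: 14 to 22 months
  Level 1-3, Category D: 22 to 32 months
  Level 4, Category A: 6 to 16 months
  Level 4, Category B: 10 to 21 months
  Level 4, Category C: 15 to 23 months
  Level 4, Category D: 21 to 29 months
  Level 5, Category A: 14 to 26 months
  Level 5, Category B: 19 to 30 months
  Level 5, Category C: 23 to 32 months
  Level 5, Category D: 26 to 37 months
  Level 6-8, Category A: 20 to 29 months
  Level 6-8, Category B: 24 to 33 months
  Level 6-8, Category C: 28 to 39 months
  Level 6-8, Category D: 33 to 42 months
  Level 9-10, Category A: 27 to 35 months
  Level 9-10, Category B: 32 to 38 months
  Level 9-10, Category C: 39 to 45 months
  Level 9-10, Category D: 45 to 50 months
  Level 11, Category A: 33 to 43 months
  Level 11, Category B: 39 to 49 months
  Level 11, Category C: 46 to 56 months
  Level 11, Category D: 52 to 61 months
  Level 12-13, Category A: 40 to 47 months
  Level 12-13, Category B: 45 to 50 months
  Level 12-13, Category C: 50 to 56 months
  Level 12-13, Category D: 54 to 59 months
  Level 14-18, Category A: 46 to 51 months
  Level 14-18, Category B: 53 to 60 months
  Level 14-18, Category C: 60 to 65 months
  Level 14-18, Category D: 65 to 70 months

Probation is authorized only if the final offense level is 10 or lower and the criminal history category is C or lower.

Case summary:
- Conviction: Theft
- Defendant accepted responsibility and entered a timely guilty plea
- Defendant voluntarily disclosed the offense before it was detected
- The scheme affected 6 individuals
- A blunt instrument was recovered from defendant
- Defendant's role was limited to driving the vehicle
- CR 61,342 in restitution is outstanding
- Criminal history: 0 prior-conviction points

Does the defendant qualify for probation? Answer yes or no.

Yes

Base offense level for theft: 10.
A1 applies (level before this adjustment is 10 < 13, so +1): 10 + 1 = 11.
A2 applies: 11 − 1 = 10.
A3 applies: 10 − 2 = 8.
A4 applies: 8 + 3 = 11.
A5 does not apply.
A7 applies: 11 − 3 = 8.
A8 does not apply.
Final offense level: 8.
Criminal history: 0 prior points → Category A (0-5).
Level 8 falls in the 6-8 band.
Grid: Level 6-8 × Category A = 20-29 months.
Probation check: level 8 ≤ 10 and category A ≤ C → eligible.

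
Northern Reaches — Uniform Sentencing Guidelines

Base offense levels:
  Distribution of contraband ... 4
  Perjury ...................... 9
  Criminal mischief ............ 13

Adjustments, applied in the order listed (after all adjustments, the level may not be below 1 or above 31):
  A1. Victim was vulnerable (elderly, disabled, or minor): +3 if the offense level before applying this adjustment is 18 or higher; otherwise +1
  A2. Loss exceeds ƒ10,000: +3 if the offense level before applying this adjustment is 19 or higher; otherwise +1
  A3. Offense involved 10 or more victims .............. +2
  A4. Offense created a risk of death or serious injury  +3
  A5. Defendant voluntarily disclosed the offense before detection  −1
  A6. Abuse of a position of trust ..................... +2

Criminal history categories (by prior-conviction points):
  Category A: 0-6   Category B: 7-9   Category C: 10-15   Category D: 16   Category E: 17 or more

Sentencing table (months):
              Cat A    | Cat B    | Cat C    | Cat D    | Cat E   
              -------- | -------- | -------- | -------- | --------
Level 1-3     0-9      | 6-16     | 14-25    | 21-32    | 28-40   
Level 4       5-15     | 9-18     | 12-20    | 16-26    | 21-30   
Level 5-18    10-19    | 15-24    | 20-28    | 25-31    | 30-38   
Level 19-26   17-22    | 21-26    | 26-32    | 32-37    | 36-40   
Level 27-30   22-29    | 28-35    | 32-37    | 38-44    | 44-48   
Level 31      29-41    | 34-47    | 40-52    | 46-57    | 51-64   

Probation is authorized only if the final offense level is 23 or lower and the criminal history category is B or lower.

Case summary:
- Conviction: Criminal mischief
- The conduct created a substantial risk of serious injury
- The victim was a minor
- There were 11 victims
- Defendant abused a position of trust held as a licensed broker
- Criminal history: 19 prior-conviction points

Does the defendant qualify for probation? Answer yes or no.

No

Base offense level for criminal mischief: 13.
A1 applies (level before this adjustment is 13 < 18, so +1): 13 + 1 = 14.
A3 applies: 14 + 2 = 16.
A4 applies: 16 + 3 = 19.
A5 does not apply.
A6 applies: 19 + 2 = 21.
Final offense level: 21.
Criminal history: 19 prior points → Category E (17+).
Level 21 falls in the 19-26 band.
Grid: Level 19-26 × Category E = 36-40 months.
Probation check: level 21 ≤ 23 and category E > B → not eligible.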